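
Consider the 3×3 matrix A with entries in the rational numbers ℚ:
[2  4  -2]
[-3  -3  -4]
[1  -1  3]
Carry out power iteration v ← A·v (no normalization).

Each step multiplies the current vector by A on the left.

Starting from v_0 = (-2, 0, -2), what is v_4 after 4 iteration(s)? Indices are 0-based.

v_4 = (288, -310, 118)

v_0 = (-2, 0, -2).
v_1 = A·v_0 = (0, 14, -8).
v_2 = A·v_1 = (72, -10, -38).
v_3 = A·v_2 = (180, -34, -32).
v_4 = A·v_3 = (288, -310, 118).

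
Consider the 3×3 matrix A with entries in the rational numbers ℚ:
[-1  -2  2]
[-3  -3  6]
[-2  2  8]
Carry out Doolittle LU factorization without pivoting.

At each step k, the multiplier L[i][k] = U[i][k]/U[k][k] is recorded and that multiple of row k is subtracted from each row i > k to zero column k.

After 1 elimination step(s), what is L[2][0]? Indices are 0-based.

Step 1: pivot at (0,0) is -1.
  row1 ← row1 − (3)·row0  ⇒  L[1][0]=3, U row1=(0, 3, 0)
  row2 ← row2 − (2)·row0  ⇒  L[2][0]=2, U row2=(0, 6, 4)

L[2][0] = 2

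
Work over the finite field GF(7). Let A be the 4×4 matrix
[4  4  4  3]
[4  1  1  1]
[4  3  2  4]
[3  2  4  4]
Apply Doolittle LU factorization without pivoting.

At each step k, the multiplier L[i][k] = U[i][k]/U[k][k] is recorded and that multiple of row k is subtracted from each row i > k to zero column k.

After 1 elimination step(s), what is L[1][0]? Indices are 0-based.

L[1][0] = 1

k=0: U[0][0]=4
  eliminate (1,0): mult=1, new row 1: (0, 4, 4, 5); set L[1][0]=1
  eliminate (2,0): mult=1, new row 2: (0, 6, 5, 1); set L[2][0]=1
  eliminate (3,0): mult=6, new row 3: (0, 6, 1, 0); set L[3][0]=6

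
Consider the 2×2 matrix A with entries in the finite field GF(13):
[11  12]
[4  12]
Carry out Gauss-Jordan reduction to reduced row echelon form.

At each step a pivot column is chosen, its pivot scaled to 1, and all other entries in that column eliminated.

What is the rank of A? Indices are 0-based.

step 1: normalize row 0 (÷11) = (1, 7)
  row 1: subtract 4×row0 = (0, 10)
step 2: normalize row 1 (÷10) = (0, 1)
  row 0: subtract 7×row1 = (1, 0)

rank = 2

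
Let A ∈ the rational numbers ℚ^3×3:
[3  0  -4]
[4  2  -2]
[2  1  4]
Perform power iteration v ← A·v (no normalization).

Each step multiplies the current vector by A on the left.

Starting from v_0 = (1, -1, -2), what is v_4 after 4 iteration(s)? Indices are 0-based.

v_4 = (-219, 1116, 1518)

v_0 = (1, -1, -2).
v_1 = A·v_0 = (11, 6, -7).
v_2 = A·v_1 = (61, 70, 0).
v_3 = A·v_2 = (183, 384, 192).
v_4 = A·v_3 = (-219, 1116, 1518).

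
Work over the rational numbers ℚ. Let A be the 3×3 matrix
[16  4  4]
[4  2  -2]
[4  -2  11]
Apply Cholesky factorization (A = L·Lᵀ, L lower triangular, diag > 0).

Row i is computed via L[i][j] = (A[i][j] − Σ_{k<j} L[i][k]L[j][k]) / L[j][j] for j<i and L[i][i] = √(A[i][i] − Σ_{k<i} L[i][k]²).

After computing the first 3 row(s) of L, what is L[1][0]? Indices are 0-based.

L[1][0] = 1

Step 1: L[0][0] = √(16) = 4.
  L[1][0] = (4) / L[0][0] = 1.
Step 2: L[1][1] = √(1) = 1.
  L[2][0] = (4) / L[0][0] = 1.
  L[2][1] = (-3) / L[1][1] = -3.
Step 3: L[2][2] = √(1) = 1.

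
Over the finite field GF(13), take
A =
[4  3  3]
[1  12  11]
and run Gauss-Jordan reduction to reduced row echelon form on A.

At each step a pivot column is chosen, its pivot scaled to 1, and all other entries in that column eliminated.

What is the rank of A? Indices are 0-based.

rank = 2

step 1: normalize row 0 (÷4) = (1, 4, 4)
  row 1: subtract 1×row0 = (0, 8, 7)
step 2: normalize row 1 (÷8) = (0, 1, 9)
  row 0: subtract 4×row1 = (1, 0, 7)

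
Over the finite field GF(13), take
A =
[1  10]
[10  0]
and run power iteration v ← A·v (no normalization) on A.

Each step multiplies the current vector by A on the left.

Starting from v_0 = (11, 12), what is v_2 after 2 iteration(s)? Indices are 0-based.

v_0 = (11, 12).
v_1 = A·v_0 = (1, 6).
v_2 = A·v_1 = (9, 10).

v_2 = (9, 10)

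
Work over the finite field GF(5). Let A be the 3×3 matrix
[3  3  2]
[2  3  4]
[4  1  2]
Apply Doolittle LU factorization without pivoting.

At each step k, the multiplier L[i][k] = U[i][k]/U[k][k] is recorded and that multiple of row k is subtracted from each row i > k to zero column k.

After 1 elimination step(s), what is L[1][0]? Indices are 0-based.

[col 0] pivot 3
  R1 -= 4*R0 → (0, 1, 1)  (L[1][0] := 4)
  R2 -= 3*R0 → (0, 2, 1)  (L[2][0] := 3)

L[1][0] = 4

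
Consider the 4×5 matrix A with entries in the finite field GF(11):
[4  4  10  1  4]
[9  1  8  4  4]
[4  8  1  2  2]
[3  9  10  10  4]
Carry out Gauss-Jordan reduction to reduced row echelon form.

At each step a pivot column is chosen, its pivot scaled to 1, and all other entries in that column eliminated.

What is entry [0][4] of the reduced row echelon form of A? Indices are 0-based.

M[0][4] = 3

pivot(0,0)=4: scale R0 → (1, 1, 8, 3, 1)
  clear (1,0): R1 −= (9)R0 → (0, 3, 2, 10, 6)
  clear (2,0): R2 −= (4)R0 → (0, 4, 2, 1, 9)
  clear (3,0): R3 −= (3)R0 → (0, 6, 8, 1, 1)
pivot(1,1)=3: scale R1 → (0, 1, 8, 7, 2)
  clear (0,1): R0 −= (1)R1 → (1, 0, 0, 7, 10)
  clear (2,1): R2 −= (4)R1 → (0, 0, 3, 6, 1)
  clear (3,1): R3 −= (6)R1 → (0, 0, 4, 3, 0)
pivot(2,2)=3: scale R2 → (0, 0, 1, 2, 4)
  clear (1,2): R1 −= (8)R2 → (0, 1, 0, 2, 3)
  clear (3,2): R3 −= (4)R2 → (0, 0, 0, 6, 6)
pivot(3,3)=6: scale R3 → (0, 0, 0, 1, 1)
  clear (0,3): R0 −= (7)R3 → (1, 0, 0, 0, 3)
  clear (1,3): R1 −= (2)R3 → (0, 1, 0, 0, 1)
  clear (2,3): R2 −= (2)R3 → (0, 0, 1, 0, 2)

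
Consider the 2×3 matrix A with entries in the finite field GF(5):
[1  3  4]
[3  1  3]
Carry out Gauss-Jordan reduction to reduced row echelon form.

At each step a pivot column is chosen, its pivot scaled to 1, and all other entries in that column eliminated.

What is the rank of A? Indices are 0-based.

step 1: normalize row 0 (÷1) = (1, 3, 4)
  row 1: subtract 3×row0 = (0, 2, 1)
step 2: normalize row 1 (÷2) = (0, 1, 3)
  row 0: subtract 3×row1 = (1, 0, 0)

rank = 2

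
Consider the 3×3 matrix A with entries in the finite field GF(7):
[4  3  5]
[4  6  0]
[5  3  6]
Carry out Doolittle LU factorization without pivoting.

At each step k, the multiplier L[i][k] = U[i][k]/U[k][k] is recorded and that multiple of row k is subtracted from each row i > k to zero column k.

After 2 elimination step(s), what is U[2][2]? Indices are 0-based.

Step 1: pivot at (0,0) is 4.
  row1 ← row1 − (1)·row0  ⇒  L[1][0]=1, U row1=(0, 3, 2)
  row2 ← row2 − (3)·row0  ⇒  L[2][0]=3, U row2=(0, 1, 5)
Step 2: pivot at (1,1) is 3.
  row2 ← row2 − (5)·row1  ⇒  L[2][1]=5, U row2=(0, 0, 2)

U[2][2] = 2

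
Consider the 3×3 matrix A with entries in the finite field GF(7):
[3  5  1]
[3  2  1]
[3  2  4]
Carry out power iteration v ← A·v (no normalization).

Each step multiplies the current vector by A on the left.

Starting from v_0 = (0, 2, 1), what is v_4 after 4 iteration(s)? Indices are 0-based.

v_0 = (0, 2, 1).
v_1 = A·v_0 = (4, 5, 1).
v_2 = A·v_1 = (3, 2, 5).
v_3 = A·v_2 = (3, 4, 5).
v_4 = A·v_3 = (6, 1, 2).

v_4 = (6, 1, 2)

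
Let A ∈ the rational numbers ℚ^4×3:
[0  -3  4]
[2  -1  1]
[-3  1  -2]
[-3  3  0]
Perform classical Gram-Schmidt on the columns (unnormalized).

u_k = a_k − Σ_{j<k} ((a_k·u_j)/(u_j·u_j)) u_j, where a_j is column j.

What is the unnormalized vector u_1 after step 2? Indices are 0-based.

u_1 = (-3, 3/11, -10/11, 12/11)

Step 1: u_0 = a_0 = (0, 2, -3, -3).
Step 2: u_1 = a_1 − (-7/11)·u_0 = (-3, 3/11, -10/11, 12/11).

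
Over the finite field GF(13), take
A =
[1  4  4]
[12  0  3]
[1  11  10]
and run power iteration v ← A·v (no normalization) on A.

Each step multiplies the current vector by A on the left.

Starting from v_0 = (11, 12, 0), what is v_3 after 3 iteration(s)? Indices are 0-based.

v_0 = (11, 12, 0).
v_1 = A·v_0 = (7, 2, 0).
v_2 = A·v_1 = (2, 6, 3).
v_3 = A·v_2 = (12, 7, 7).

v_3 = (12, 7, 7)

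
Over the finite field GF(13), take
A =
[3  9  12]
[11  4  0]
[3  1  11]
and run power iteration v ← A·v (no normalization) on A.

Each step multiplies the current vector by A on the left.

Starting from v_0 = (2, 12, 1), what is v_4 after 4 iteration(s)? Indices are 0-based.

v_4 = (11, 5, 10)

v_0 = (2, 12, 1).
v_1 = A·v_0 = (9, 5, 3).
v_2 = A·v_1 = (4, 2, 0).
v_3 = A·v_2 = (4, 0, 1).
v_4 = A·v_3 = (11, 5, 10).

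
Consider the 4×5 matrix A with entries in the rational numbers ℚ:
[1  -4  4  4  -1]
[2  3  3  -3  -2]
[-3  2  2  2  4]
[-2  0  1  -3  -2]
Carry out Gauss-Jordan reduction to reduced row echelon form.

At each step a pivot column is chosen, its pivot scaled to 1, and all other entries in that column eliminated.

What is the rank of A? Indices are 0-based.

step 1: normalize row 0 (÷1) = (1, -4, 4, 4, -1)
  row 1: subtract 2×row0 = (0, 11, -5, -11, 0)
  row 2: subtract -3×row0 = (0, -10, 14, 14, 1)
  row 3: subtract -2×row0 = (0, -8, 9, 5, -4)
step 2: normalize row 1 (÷11) = (0, 1, -5/11, -1, 0)
  row 0: subtract -4×row1 = (1, 0, 24/11, 0, -1)
  row 2: subtract -10×row1 = (0, 0, 104/11, 4, 1)
  row 3: subtract -8×row1 = (0, 0, 59/11, -3, -4)
step 3: normalize row 2 (÷104/11) = (0, 0, 1, 11/26, 11/104)
  row 0: subtract 24/11×row2 = (1, 0, 0, -12/13, -16/13)
  row 1: subtract -5/11×row2 = (0, 1, 0, -21/26, 5/104)
  row 3: subtract 59/11×row2 = (0, 0, 0, -137/26, -475/104)
step 4: normalize row 3 (÷-137/26) = (0, 0, 0, 1, 475/548)
  row 0: subtract -12/13×row3 = (1, 0, 0, 0, -59/137)
  row 1: subtract -21/26×row3 = (0, 1, 0, 0, 205/274)
  row 2: subtract 11/26×row3 = (0, 0, 1, 0, -143/548)

rank = 4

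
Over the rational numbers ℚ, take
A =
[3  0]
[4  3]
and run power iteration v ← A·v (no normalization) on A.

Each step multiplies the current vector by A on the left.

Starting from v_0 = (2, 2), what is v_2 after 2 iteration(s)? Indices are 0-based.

v_2 = (18, 66)

v_0 = (2, 2).
v_1 = A·v_0 = (6, 14).
v_2 = A·v_1 = (18, 66).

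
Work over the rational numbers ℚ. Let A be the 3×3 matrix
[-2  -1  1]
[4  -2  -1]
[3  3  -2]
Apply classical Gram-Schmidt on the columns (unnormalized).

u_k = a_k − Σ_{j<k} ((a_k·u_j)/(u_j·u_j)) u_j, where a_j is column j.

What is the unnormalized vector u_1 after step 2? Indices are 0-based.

u_1 = (-23/29, -70/29, 78/29)

Step 1: u_0 = a_0 = (-2, 4, 3).
Step 2: u_1 = a_1 − (3/29)·u_0 = (-23/29, -70/29, 78/29).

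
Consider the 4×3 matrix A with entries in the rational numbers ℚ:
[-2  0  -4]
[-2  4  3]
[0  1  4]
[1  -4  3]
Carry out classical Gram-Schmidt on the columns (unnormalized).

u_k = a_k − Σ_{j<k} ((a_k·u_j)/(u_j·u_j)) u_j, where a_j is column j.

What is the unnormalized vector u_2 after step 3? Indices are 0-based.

Step 1: u_0 = a_0 = (-2, -2, 0, 1).
Step 2: u_1 = a_1 − (-4/3)·u_0 = (-8/3, 4/3, 1, -8/3).
Step 3: u_2 = a_2 − (5/9)·u_0 − (32/51)·u_1 = (-62/51, 167/51, 172/51, 70/17).

u_2 = (-62/51, 167/51, 172/51, 70/17)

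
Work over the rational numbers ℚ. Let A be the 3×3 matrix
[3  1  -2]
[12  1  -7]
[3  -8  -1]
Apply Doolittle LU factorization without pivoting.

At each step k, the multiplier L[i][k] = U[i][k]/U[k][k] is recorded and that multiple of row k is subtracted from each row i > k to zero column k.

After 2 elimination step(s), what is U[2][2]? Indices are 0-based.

U[2][2] = -2

Step 1: pivot at (0,0) is 3.
  row1 ← row1 − (4)·row0  ⇒  L[1][0]=4, U row1=(0, -3, 1)
  row2 ← row2 − (1)·row0  ⇒  L[2][0]=1, U row2=(0, -9, 1)
Step 2: pivot at (1,1) is -3.
  row2 ← row2 − (3)·row1  ⇒  L[2][1]=3, U row2=(0, 0, -2)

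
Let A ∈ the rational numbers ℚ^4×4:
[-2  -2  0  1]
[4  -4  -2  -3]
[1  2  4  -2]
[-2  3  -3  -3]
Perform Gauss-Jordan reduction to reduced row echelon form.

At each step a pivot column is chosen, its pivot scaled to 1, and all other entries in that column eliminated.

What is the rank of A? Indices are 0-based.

step 1: normalize row 0 (÷-2) = (1, 1, 0, -1/2)
  row 1: subtract 4×row0 = (0, -8, -2, -1)
  row 2: subtract 1×row0 = (0, 1, 4, -3/2)
  row 3: subtract -2×row0 = (0, 5, -3, -4)
step 2: normalize row 1 (÷-8) = (0, 1, 1/4, 1/8)
  row 0: subtract 1×row1 = (1, 0, -1/4, -5/8)
  row 2: subtract 1×row1 = (0, 0, 15/4, -13/8)
  row 3: subtract 5×row1 = (0, 0, -17/4, -37/8)
step 3: normalize row 2 (÷15/4) = (0, 0, 1, -13/30)
  row 0: subtract -1/4×row2 = (1, 0, 0, -11/15)
  row 1: subtract 1/4×row2 = (0, 1, 0, 7/30)
  row 3: subtract -17/4×row2 = (0, 0, 0, -97/15)
step 4: normalize row 3 (÷-97/15) = (0, 0, 0, 1)
  row 0: subtract -11/15×row3 = (1, 0, 0, 0)
  row 1: subtract 7/30×row3 = (0, 1, 0, 0)
  row 2: subtract -13/30×row3 = (0, 0, 1, 0)

rank = 4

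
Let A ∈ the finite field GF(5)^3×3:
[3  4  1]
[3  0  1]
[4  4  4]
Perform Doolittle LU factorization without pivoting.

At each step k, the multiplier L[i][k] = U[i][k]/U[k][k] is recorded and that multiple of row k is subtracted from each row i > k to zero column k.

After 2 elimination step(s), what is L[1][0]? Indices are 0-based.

L[1][0] = 1

[col 0] pivot 3
  R1 -= 1*R0 → (0, 1, 0)  (L[1][0] := 1)
  R2 -= 3*R0 → (0, 2, 1)  (L[2][0] := 3)
[col 1] pivot 1
  R2 -= 2*R1 → (0, 0, 1)  (L[2][1] := 2)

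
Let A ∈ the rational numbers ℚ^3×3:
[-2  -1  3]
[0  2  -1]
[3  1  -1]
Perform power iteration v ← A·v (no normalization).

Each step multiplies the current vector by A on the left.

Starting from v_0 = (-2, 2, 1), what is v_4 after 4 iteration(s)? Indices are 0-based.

v_0 = (-2, 2, 1).
v_1 = A·v_0 = (5, 3, -5).
v_2 = A·v_1 = (-28, 11, 23).
v_3 = A·v_2 = (114, -1, -96).
v_4 = A·v_3 = (-515, 94, 437).

v_4 = (-515, 94, 437)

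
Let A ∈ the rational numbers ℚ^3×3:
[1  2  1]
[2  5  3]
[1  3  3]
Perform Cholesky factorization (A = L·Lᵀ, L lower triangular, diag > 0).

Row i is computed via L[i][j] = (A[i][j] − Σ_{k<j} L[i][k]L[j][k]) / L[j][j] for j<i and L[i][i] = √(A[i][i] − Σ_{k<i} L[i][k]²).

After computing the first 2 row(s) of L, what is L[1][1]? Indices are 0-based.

L[1][1] = 1

Step 1: L[0][0] = √(1) = 1.
  L[1][0] = (2) / L[0][0] = 2.
Step 2: L[1][1] = √(1) = 1.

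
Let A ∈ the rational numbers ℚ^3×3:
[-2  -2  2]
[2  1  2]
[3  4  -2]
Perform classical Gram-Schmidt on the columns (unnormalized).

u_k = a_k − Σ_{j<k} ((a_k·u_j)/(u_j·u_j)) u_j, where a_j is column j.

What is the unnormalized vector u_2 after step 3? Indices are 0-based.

u_2 = (50/33, 20/33, 20/33)

Step 1: u_0 = a_0 = (-2, 2, 3).
Step 2: u_1 = a_1 − (18/17)·u_0 = (2/17, -19/17, 14/17).
Step 3: u_2 = a_2 − (-6/17)·u_0 − (-62/33)·u_1 = (50/33, 20/33, 20/33).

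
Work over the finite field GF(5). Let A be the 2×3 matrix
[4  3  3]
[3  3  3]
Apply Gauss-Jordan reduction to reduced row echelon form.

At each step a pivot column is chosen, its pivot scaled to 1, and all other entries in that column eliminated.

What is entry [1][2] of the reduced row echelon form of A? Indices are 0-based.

M[1][2] = 1

step 1: normalize row 0 (÷4) = (1, 2, 2)
  row 1: subtract 3×row0 = (0, 2, 2)
step 2: normalize row 1 (÷2) = (0, 1, 1)
  row 0: subtract 2×row1 = (1, 0, 0)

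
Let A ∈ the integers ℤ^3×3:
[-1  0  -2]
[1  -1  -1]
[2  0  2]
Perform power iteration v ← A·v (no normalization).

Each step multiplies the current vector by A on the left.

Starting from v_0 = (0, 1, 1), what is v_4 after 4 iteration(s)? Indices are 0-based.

v_0 = (0, 1, 1).
v_1 = A·v_0 = (-2, -2, 2).
v_2 = A·v_1 = (-2, -2, 0).
v_3 = A·v_2 = (2, 0, -4).
v_4 = A·v_3 = (6, 6, -4).

v_4 = (6, 6, -4)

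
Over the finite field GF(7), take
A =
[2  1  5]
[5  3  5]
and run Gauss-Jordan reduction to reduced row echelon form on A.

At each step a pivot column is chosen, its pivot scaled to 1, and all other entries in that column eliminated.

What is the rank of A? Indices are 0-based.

pivot(0,0)=2: scale R0 → (1, 4, 6)
  clear (1,0): R1 −= (5)R0 → (0, 4, 3)
pivot(1,1)=4: scale R1 → (0, 1, 6)
  clear (0,1): R0 −= (4)R1 → (1, 0, 3)

rank = 2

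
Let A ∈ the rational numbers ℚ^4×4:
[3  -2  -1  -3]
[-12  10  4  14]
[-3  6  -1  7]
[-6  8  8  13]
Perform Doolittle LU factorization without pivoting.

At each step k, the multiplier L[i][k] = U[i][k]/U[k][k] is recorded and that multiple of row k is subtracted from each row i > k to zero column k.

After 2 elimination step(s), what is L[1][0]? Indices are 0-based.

L[1][0] = -4

[col 0] pivot 3
  R1 -= -4*R0 → (0, 2, 0, 2)  (L[1][0] := -4)
  R2 -= -1*R0 → (0, 4, -2, 4)  (L[2][0] := -1)
  R3 -= -2*R0 → (0, 4, 6, 7)  (L[3][0] := -2)
[col 1] pivot 2
  R2 -= 2*R1 → (0, 0, -2, 0)  (L[2][1] := 2)
  R3 -= 2*R1 → (0, 0, 6, 3)  (L[3][1] := 2)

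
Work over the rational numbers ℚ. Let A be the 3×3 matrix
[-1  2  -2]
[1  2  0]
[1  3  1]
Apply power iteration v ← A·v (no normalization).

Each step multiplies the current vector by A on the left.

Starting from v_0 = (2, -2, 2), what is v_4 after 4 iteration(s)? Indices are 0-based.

v_4 = (66, -38, -106)

v_0 = (2, -2, 2).
v_1 = A·v_0 = (-10, -2, -2).
v_2 = A·v_1 = (10, -14, -18).
v_3 = A·v_2 = (-2, -18, -50).
v_4 = A·v_3 = (66, -38, -106).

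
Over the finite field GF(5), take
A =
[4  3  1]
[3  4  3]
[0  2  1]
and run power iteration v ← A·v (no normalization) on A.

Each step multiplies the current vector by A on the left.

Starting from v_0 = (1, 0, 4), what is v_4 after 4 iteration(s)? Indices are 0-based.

v_4 = (2, 2, 4)

v_0 = (1, 0, 4).
v_1 = A·v_0 = (3, 0, 4).
v_2 = A·v_1 = (1, 1, 4).
v_3 = A·v_2 = (1, 4, 1).
v_4 = A·v_3 = (2, 2, 4).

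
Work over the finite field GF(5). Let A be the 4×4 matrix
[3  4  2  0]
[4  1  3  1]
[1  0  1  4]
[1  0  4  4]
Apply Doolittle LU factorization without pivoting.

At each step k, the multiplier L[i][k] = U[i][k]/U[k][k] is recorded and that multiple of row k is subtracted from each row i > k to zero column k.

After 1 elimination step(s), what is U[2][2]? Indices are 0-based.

U[2][2] = 2

Step 1: pivot at (0,0) is 3.
  row1 ← row1 − (3)·row0  ⇒  L[1][0]=3, U row1=(0, 4, 2, 1)
  row2 ← row2 − (2)·row0  ⇒  L[2][0]=2, U row2=(0, 2, 2, 4)
  row3 ← row3 − (2)·row0  ⇒  L[3][0]=2, U row3=(0, 2, 0, 4)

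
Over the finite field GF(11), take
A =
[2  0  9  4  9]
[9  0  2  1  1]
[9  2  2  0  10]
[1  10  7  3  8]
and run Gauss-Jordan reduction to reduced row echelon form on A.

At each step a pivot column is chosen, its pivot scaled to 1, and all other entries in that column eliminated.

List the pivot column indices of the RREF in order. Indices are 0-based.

step 1: normalize row 0 (÷2) = (1, 0, 10, 2, 10)
  row 1: subtract 9×row0 = (0, 0, 0, 5, 10)
  row 2: subtract 9×row0 = (0, 2, 0, 4, 8)
  row 3: subtract 1×row0 = (0, 10, 8, 1, 9)
step 2: exchange rows 1,2
step 2: normalize row 1 (÷2) = (0, 1, 0, 2, 4)
  row 3: subtract 10×row1 = (0, 0, 8, 3, 2)
step 3: exchange rows 2,3
step 3: normalize row 2 (÷8) = (0, 0, 1, 10, 3)
  row 0: subtract 10×row2 = (1, 0, 0, 1, 2)
step 4: normalize row 3 (÷5) = (0, 0, 0, 1, 2)
  row 0: subtract 1×row3 = (1, 0, 0, 0, 0)
  row 1: subtract 2×row3 = (0, 1, 0, 0, 0)
  row 2: subtract 10×row3 = (0, 0, 1, 0, 5)

pivot columns: 0, 1, 2, 3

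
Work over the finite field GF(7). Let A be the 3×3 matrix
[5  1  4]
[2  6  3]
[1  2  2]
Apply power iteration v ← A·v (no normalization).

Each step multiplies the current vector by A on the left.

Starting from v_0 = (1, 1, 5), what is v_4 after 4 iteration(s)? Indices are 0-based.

v_4 = (3, 4, 2)

v_0 = (1, 1, 5).
v_1 = A·v_0 = (5, 2, 6).
v_2 = A·v_1 = (2, 5, 0).
v_3 = A·v_2 = (1, 6, 5).
v_4 = A·v_3 = (3, 4, 2).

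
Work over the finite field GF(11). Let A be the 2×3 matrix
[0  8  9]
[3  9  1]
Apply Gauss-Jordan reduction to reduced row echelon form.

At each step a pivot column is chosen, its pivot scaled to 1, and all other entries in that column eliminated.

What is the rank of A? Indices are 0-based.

rank = 2

pivot(0,0): swap R0↔R1
pivot(0,0)=3: scale R0 → (1, 3, 4)
pivot(1,1)=8: scale R1 → (0, 1, 8)
  clear (0,1): R0 −= (3)R1 → (1, 0, 2)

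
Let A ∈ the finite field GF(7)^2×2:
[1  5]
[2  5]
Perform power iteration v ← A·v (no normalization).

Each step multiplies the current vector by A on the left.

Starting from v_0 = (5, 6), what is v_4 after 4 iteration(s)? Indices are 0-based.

v_4 = (3, 6)

v_0 = (5, 6).
v_1 = A·v_0 = (0, 5).
v_2 = A·v_1 = (4, 4).
v_3 = A·v_2 = (3, 0).
v_4 = A·v_3 = (3, 6).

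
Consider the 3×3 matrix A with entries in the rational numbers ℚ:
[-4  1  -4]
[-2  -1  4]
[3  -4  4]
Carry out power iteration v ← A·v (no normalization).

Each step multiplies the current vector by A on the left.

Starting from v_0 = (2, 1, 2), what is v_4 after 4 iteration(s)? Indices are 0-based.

v_0 = (2, 1, 2).
v_1 = A·v_0 = (-15, 3, 10).
v_2 = A·v_1 = (23, 67, -17).
v_3 = A·v_2 = (43, -181, -267).
v_4 = A·v_3 = (715, -973, -215).

v_4 = (715, -973, -215)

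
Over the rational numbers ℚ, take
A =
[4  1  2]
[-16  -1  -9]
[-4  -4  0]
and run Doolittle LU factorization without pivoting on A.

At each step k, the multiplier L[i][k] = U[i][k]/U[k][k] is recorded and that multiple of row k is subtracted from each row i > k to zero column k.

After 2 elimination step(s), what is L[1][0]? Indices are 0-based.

Step 1: pivot at (0,0) is 4.
  row1 ← row1 − (-4)·row0  ⇒  L[1][0]=-4, U row1=(0, 3, -1)
  row2 ← row2 − (-1)·row0  ⇒  L[2][0]=-1, U row2=(0, -3, 2)
Step 2: pivot at (1,1) is 3.
  row2 ← row2 − (-1)·row1  ⇒  L[2][1]=-1, U row2=(0, 0, 1)

L[1][0] = -4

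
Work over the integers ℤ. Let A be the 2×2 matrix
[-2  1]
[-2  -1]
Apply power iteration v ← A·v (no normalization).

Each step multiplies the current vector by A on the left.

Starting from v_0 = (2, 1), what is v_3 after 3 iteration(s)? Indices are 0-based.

v_0 = (2, 1).
v_1 = A·v_0 = (-3, -5).
v_2 = A·v_1 = (1, 11).
v_3 = A·v_2 = (9, -13).

v_3 = (9, -13)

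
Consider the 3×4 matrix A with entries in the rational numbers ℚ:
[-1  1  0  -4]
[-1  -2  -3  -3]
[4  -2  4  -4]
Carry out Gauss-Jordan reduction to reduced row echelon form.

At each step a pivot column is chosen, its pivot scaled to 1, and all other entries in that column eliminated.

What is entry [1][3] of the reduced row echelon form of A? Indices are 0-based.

[1] R0 /= -1  ⇒  (1, -1, 0, 4)
     R1 -= -1·R0  ⇒  (0, -3, -3, 1)
     R2 -= 4·R0  ⇒  (0, 2, 4, -20)
[2] R1 /= -3  ⇒  (0, 1, 1, -1/3)
     R0 -= -1·R1  ⇒  (1, 0, 1, 11/3)
     R2 -= 2·R1  ⇒  (0, 0, 2, -58/3)
[3] R2 /= 2  ⇒  (0, 0, 1, -29/3)
     R0 -= 1·R2  ⇒  (1, 0, 0, 40/3)
     R1 -= 1·R2  ⇒  (0, 1, 0, 28/3)

M[1][3] = 28/3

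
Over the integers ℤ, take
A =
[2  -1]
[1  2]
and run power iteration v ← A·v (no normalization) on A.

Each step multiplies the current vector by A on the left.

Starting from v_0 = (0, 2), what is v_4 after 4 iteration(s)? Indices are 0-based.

v_4 = (-48, -14)

v_0 = (0, 2).
v_1 = A·v_0 = (-2, 4).
v_2 = A·v_1 = (-8, 6).
v_3 = A·v_2 = (-22, 4).
v_4 = A·v_3 = (-48, -14).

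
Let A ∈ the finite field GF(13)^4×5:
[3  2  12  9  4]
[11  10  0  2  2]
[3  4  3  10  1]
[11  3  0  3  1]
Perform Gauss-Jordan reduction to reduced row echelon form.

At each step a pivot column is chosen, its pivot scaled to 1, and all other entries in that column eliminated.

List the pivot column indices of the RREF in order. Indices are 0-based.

pivot(0,0)=3: scale R0 → (1, 5, 4, 3, 10)
  clear (1,0): R1 −= (11)R0 → (0, 7, 8, 8, 9)
  clear (2,0): R2 −= (3)R0 → (0, 2, 4, 1, 10)
  clear (3,0): R3 −= (11)R0 → (0, 0, 8, 9, 8)
pivot(1,1)=7: scale R1 → (0, 1, 3, 3, 5)
  clear (0,1): R0 −= (5)R1 → (1, 0, 2, 1, 11)
  clear (2,1): R2 −= (2)R1 → (0, 0, 11, 8, 0)
pivot(2,2)=11: scale R2 → (0, 0, 1, 9, 0)
  clear (0,2): R0 −= (2)R2 → (1, 0, 0, 9, 11)
  clear (1,2): R1 −= (3)R2 → (0, 1, 0, 2, 5)
  clear (3,2): R3 −= (8)R2 → (0, 0, 0, 2, 8)
pivot(3,3)=2: scale R3 → (0, 0, 0, 1, 4)
  clear (0,3): R0 −= (9)R3 → (1, 0, 0, 0, 1)
  clear (1,3): R1 −= (2)R3 → (0, 1, 0, 0, 10)
  clear (2,3): R2 −= (9)R3 → (0, 0, 1, 0, 3)

pivot columns: 0, 1, 2, 3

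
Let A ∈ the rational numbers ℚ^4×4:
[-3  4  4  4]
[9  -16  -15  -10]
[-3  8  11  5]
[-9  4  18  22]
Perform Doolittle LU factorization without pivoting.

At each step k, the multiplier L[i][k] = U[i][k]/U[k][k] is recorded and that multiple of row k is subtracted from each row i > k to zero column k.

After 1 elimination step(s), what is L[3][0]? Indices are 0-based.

[col 0] pivot -3
  R1 -= -3*R0 → (0, -4, -3, 2)  (L[1][0] := -3)
  R2 -= 1*R0 → (0, 4, 7, 1)  (L[2][0] := 1)
  R3 -= 3*R0 → (0, -8, 6, 10)  (L[3][0] := 3)

L[3][0] = 3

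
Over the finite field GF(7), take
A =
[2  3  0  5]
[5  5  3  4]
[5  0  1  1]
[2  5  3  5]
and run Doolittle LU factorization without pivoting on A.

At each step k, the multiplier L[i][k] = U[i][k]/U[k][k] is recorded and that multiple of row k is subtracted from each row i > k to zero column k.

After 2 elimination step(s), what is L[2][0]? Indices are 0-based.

k=0: U[0][0]=2
  eliminate (1,0): mult=6, new row 1: (0, 1, 3, 2); set L[1][0]=6
  eliminate (2,0): mult=6, new row 2: (0, 3, 1, 6); set L[2][0]=6
  eliminate (3,0): mult=1, new row 3: (0, 2, 3, 0); set L[3][0]=1
k=1: U[1][1]=1
  eliminate (2,1): mult=3, new row 2: (0, 0, 6, 0); set L[2][1]=3
  eliminate (3,1): mult=2, new row 3: (0, 0, 4, 3); set L[3][1]=2

L[2][0] = 6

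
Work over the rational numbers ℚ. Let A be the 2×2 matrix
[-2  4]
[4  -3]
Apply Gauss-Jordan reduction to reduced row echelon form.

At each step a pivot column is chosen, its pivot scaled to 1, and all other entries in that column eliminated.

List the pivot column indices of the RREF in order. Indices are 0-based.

pivot columns: 0, 1

step 1: normalize row 0 (÷-2) = (1, -2)
  row 1: subtract 4×row0 = (0, 5)
step 2: normalize row 1 (÷5) = (0, 1)
  row 0: subtract -2×row1 = (1, 0)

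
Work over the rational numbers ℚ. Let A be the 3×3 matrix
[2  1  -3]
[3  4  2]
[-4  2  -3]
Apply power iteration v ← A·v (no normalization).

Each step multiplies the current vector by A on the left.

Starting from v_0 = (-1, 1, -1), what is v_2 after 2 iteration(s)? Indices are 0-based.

v_2 = (-24, 20, -37)

v_0 = (-1, 1, -1).
v_1 = A·v_0 = (2, -1, 9).
v_2 = A·v_1 = (-24, 20, -37).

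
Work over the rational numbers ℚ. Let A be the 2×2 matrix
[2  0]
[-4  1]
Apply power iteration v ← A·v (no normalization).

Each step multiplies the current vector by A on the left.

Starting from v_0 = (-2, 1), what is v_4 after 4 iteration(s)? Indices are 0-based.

v_0 = (-2, 1).
v_1 = A·v_0 = (-4, 9).
v_2 = A·v_1 = (-8, 25).
v_3 = A·v_2 = (-16, 57).
v_4 = A·v_3 = (-32, 121).

v_4 = (-32, 121)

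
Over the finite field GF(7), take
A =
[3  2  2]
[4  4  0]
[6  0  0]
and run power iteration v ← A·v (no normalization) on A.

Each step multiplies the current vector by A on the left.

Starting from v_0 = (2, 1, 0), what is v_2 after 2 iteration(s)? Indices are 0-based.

v_0 = (2, 1, 0).
v_1 = A·v_0 = (1, 5, 5).
v_2 = A·v_1 = (2, 3, 6).

v_2 = (2, 3, 6)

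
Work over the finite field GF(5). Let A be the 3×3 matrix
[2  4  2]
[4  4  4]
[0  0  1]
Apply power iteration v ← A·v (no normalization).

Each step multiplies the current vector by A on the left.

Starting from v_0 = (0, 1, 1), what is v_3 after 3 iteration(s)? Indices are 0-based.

v_3 = (4, 3, 1)

v_0 = (0, 1, 1).
v_1 = A·v_0 = (1, 3, 1).
v_2 = A·v_1 = (1, 0, 1).
v_3 = A·v_2 = (4, 3, 1).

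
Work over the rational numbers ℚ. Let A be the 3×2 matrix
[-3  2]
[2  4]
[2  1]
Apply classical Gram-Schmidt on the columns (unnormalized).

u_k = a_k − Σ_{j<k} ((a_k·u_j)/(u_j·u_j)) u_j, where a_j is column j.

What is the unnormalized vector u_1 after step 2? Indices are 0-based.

u_1 = (46/17, 60/17, 9/17)

Step 1: u_0 = a_0 = (-3, 2, 2).
Step 2: u_1 = a_1 − (4/17)·u_0 = (46/17, 60/17, 9/17).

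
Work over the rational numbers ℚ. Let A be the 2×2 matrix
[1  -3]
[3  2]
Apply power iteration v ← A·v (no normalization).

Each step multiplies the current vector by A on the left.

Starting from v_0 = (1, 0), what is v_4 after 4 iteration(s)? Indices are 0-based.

v_4 = (-17, -117)

v_0 = (1, 0).
v_1 = A·v_0 = (1, 3).
v_2 = A·v_1 = (-8, 9).
v_3 = A·v_2 = (-35, -6).
v_4 = A·v_3 = (-17, -117).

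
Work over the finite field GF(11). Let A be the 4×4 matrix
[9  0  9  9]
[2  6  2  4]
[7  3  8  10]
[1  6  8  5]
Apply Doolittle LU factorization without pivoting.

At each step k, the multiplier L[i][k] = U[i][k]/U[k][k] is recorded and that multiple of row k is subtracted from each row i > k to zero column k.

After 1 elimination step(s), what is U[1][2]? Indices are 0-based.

[col 0] pivot 9
  R1 -= 10*R0 → (0, 6, 0, 2)  (L[1][0] := 10)
  R2 -= 2*R0 → (0, 3, 1, 3)  (L[2][0] := 2)
  R3 -= 5*R0 → (0, 6, 7, 4)  (L[3][0] := 5)

U[1][2] = 0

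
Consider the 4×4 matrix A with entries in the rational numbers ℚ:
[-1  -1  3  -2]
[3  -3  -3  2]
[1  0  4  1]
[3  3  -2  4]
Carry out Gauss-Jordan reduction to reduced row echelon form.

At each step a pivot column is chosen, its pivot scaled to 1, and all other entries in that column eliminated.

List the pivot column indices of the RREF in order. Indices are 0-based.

[1] R0 /= -1  ⇒  (1, 1, -3, 2)
     R1 -= 3·R0  ⇒  (0, -6, 6, -4)
     R2 -= 1·R0  ⇒  (0, -1, 7, -1)
     R3 -= 3·R0  ⇒  (0, 0, 7, -2)
[2] R1 /= -6  ⇒  (0, 1, -1, 2/3)
     R0 -= 1·R1  ⇒  (1, 0, -2, 4/3)
     R2 -= -1·R1  ⇒  (0, 0, 6, -1/3)
[3] R2 /= 6  ⇒  (0, 0, 1, -1/18)
     R0 -= -2·R2  ⇒  (1, 0, 0, 11/9)
     R1 -= -1·R2  ⇒  (0, 1, 0, 11/18)
     R3 -= 7·R2  ⇒  (0, 0, 0, -29/18)
[4] R3 /= -29/18  ⇒  (0, 0, 0, 1)
     R0 -= 11/9·R3  ⇒  (1, 0, 0, 0)
     R1 -= 11/18·R3  ⇒  (0, 1, 0, 0)
     R2 -= -1/18·R3  ⇒  (0, 0, 1, 0)

pivot columns: 0, 1, 2, 3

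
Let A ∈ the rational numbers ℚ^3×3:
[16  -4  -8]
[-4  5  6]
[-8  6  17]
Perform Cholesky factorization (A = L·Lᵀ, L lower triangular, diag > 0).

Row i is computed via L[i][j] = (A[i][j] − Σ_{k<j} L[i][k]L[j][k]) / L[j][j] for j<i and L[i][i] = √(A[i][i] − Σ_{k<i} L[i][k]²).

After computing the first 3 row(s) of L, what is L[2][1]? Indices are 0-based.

L[2][1] = 2

Step 1: L[0][0] = √(16) = 4.
  L[1][0] = (-4) / L[0][0] = -1.
Step 2: L[1][1] = √(4) = 2.
  L[2][0] = (-8) / L[0][0] = -2.
  L[2][1] = (4) / L[1][1] = 2.
Step 3: L[2][2] = √(9) = 3.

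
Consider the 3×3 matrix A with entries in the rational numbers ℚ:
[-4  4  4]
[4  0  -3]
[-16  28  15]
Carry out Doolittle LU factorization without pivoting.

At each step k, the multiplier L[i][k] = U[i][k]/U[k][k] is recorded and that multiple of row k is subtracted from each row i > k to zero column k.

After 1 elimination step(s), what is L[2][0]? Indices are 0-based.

L[2][0] = 4

k=0: U[0][0]=-4
  eliminate (1,0): mult=-1, new row 1: (0, 4, 1); set L[1][0]=-1
  eliminate (2,0): mult=4, new row 2: (0, 12, -1); set L[2][0]=4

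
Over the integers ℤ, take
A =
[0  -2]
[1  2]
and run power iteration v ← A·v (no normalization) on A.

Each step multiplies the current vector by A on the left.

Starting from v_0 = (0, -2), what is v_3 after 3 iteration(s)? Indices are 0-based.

v_0 = (0, -2).
v_1 = A·v_0 = (4, -4).
v_2 = A·v_1 = (8, -4).
v_3 = A·v_2 = (8, 0).

v_3 = (8, 0)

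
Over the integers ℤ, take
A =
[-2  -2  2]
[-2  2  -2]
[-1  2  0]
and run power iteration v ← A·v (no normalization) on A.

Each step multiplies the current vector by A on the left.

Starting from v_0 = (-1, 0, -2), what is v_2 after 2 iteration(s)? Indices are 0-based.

v_2 = (-6, 14, 14)

v_0 = (-1, 0, -2).
v_1 = A·v_0 = (-2, 6, 1).
v_2 = A·v_1 = (-6, 14, 14).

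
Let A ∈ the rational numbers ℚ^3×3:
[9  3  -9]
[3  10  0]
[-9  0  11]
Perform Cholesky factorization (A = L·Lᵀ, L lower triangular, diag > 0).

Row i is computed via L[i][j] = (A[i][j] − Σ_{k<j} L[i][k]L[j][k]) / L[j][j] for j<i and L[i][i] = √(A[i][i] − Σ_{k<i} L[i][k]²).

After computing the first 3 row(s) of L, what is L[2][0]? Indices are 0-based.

L[2][0] = -3

Step 1: L[0][0] = √(9) = 3.
  L[1][0] = (3) / L[0][0] = 1.
Step 2: L[1][1] = √(9) = 3.
  L[2][0] = (-9) / L[0][0] = -3.
  L[2][1] = (3) / L[1][1] = 1.
Step 3: L[2][2] = √(1) = 1.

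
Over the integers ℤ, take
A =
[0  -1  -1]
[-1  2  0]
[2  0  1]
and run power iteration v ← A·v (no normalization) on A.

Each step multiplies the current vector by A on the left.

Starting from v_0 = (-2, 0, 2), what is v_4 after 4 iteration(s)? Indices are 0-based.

v_4 = (-6, 24, -6)

v_0 = (-2, 0, 2).
v_1 = A·v_0 = (-2, 2, -2).
v_2 = A·v_1 = (0, 6, -6).
v_3 = A·v_2 = (0, 12, -6).
v_4 = A·v_3 = (-6, 24, -6).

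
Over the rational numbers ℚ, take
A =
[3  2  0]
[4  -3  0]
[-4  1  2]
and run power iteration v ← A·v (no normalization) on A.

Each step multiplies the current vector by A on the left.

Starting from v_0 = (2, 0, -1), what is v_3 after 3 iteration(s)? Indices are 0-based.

v_0 = (2, 0, -1).
v_1 = A·v_0 = (6, 8, -10).
v_2 = A·v_1 = (34, 0, -36).
v_3 = A·v_2 = (102, 136, -208).

v_3 = (102, 136, -208)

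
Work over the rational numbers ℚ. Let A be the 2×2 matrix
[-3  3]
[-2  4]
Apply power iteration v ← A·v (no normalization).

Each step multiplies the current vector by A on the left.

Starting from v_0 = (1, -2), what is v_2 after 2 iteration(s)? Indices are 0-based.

v_2 = (-3, -22)

v_0 = (1, -2).
v_1 = A·v_0 = (-9, -10).
v_2 = A·v_1 = (-3, -22).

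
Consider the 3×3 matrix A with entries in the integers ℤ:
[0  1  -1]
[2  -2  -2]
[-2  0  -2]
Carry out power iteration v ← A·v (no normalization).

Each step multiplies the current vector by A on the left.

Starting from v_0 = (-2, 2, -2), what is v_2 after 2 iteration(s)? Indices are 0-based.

v_2 = (-12, 0, -24)

v_0 = (-2, 2, -2).
v_1 = A·v_0 = (4, -4, 8).
v_2 = A·v_1 = (-12, 0, -24).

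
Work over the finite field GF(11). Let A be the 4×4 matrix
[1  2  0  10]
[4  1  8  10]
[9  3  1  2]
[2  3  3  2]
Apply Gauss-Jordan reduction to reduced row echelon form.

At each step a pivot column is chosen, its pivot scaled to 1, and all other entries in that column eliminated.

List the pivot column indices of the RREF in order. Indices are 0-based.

pivot(0,0)=1: scale R0 → (1, 2, 0, 10)
  clear (1,0): R1 −= (4)R0 → (0, 4, 8, 3)
  clear (2,0): R2 −= (9)R0 → (0, 7, 1, 0)
  clear (3,0): R3 −= (2)R0 → (0, 10, 3, 4)
pivot(1,1)=4: scale R1 → (0, 1, 2, 9)
  clear (0,1): R0 −= (2)R1 → (1, 0, 7, 3)
  clear (2,1): R2 −= (7)R1 → (0, 0, 9, 3)
  clear (3,1): R3 −= (10)R1 → (0, 0, 5, 2)
pivot(2,2)=9: scale R2 → (0, 0, 1, 4)
  clear (0,2): R0 −= (7)R2 → (1, 0, 0, 8)
  clear (1,2): R1 −= (2)R2 → (0, 1, 0, 1)
  clear (3,2): R3 −= (5)R2 → (0, 0, 0, 4)
pivot(3,3)=4: scale R3 → (0, 0, 0, 1)
  clear (0,3): R0 −= (8)R3 → (1, 0, 0, 0)
  clear (1,3): R1 −= (1)R3 → (0, 1, 0, 0)
  clear (2,3): R2 −= (4)R3 → (0, 0, 1, 0)

pivot columns: 0, 1, 2, 3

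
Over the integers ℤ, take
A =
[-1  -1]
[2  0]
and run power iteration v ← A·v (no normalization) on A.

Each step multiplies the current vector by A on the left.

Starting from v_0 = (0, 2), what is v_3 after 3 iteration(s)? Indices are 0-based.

v_3 = (2, 4)

v_0 = (0, 2).
v_1 = A·v_0 = (-2, 0).
v_2 = A·v_1 = (2, -4).
v_3 = A·v_2 = (2, 4).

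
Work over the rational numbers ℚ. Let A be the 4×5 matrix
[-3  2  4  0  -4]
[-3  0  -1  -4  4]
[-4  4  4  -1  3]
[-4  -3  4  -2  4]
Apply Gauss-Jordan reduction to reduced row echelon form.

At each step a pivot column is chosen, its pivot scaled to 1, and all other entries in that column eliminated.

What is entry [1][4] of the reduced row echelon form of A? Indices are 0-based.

M[1][4] = 94/21

step 1: normalize row 0 (÷-3) = (1, -2/3, -4/3, 0, 4/3)
  row 1: subtract -3×row0 = (0, -2, -5, -4, 8)
  row 2: subtract -4×row0 = (0, 4/3, -4/3, -1, 25/3)
  row 3: subtract -4×row0 = (0, -17/3, -4/3, -2, 28/3)
step 2: normalize row 1 (÷-2) = (0, 1, 5/2, 2, -4)
  row 0: subtract -2/3×row1 = (1, 0, 1/3, 4/3, -4/3)
  row 2: subtract 4/3×row1 = (0, 0, -14/3, -11/3, 41/3)
  row 3: subtract -17/3×row1 = (0, 0, 77/6, 28/3, -40/3)
step 3: normalize row 2 (÷-14/3) = (0, 0, 1, 11/14, -41/14)
  row 0: subtract 1/3×row2 = (1, 0, 0, 15/14, -5/14)
  row 1: subtract 5/2×row2 = (0, 1, 0, 1/28, 93/28)
  row 3: subtract 77/6×row2 = (0, 0, 0, -3/4, 97/4)
step 4: normalize row 3 (÷-3/4) = (0, 0, 0, 1, -97/3)
  row 0: subtract 15/14×row3 = (1, 0, 0, 0, 240/7)
  row 1: subtract 1/28×row3 = (0, 1, 0, 0, 94/21)
  row 2: subtract 11/14×row3 = (0, 0, 1, 0, 472/21)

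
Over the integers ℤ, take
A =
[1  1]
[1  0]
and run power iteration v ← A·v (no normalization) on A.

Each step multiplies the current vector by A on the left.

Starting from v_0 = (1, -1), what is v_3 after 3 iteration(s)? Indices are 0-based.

v_3 = (1, 1)

v_0 = (1, -1).
v_1 = A·v_0 = (0, 1).
v_2 = A·v_1 = (1, 0).
v_3 = A·v_2 = (1, 1).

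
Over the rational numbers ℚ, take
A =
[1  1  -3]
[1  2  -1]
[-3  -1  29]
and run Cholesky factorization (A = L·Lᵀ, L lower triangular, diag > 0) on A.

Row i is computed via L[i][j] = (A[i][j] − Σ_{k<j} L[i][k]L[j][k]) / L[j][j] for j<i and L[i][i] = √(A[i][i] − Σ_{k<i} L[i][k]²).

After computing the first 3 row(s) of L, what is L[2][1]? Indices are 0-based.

L[2][1] = 2

Step 1: L[0][0] = √(1) = 1.
  L[1][0] = (1) / L[0][0] = 1.
Step 2: L[1][1] = √(1) = 1.
  L[2][0] = (-3) / L[0][0] = -3.
  L[2][1] = (2) / L[1][1] = 2.
Step 3: L[2][2] = √(16) = 4.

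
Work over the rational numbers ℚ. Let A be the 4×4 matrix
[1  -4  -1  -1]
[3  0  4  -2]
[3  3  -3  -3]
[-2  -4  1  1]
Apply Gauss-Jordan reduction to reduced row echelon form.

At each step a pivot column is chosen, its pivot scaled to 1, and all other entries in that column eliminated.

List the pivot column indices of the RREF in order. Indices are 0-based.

pivot(0,0)=1: scale R0 → (1, -4, -1, -1)
  clear (1,0): R1 −= (3)R0 → (0, 12, 7, 1)
  clear (2,0): R2 −= (3)R0 → (0, 15, 0, 0)
  clear (3,0): R3 −= (-2)R0 → (0, -12, -1, -1)
pivot(1,1)=12: scale R1 → (0, 1, 7/12, 1/12)
  clear (0,1): R0 −= (-4)R1 → (1, 0, 4/3, -2/3)
  clear (2,1): R2 −= (15)R1 → (0, 0, -35/4, -5/4)
  clear (3,1): R3 −= (-12)R1 → (0, 0, 6, 0)
pivot(2,2)=-35/4: scale R2 → (0, 0, 1, 1/7)
  clear (0,2): R0 −= (4/3)R2 → (1, 0, 0, -6/7)
  clear (1,2): R1 −= (7/12)R2 → (0, 1, 0, 0)
  clear (3,2): R3 −= (6)R2 → (0, 0, 0, -6/7)
pivot(3,3)=-6/7: scale R3 → (0, 0, 0, 1)
  clear (0,3): R0 −= (-6/7)R3 → (1, 0, 0, 0)
  clear (2,3): R2 −= (1/7)R3 → (0, 0, 1, 0)

pivot columns: 0, 1, 2, 3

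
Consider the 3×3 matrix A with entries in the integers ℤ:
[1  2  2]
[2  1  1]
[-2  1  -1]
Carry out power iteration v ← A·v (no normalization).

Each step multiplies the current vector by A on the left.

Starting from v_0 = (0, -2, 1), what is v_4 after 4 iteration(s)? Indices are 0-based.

v_0 = (0, -2, 1).
v_1 = A·v_0 = (-2, -1, -3).
v_2 = A·v_1 = (-10, -8, 6).
v_3 = A·v_2 = (-14, -22, 6).
v_4 = A·v_3 = (-46, -44, 0).

v_4 = (-46, -44, 0)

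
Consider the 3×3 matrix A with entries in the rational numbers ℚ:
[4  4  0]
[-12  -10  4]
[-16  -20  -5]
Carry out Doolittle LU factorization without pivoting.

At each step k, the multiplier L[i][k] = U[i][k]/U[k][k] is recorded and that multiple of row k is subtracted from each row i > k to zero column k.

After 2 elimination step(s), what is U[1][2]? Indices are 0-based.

k=0: U[0][0]=4
  eliminate (1,0): mult=-3, new row 1: (0, 2, 4); set L[1][0]=-3
  eliminate (2,0): mult=-4, new row 2: (0, -4, -5); set L[2][0]=-4
k=1: U[1][1]=2
  eliminate (2,1): mult=-2, new row 2: (0, 0, 3); set L[2][1]=-2

U[1][2] = 4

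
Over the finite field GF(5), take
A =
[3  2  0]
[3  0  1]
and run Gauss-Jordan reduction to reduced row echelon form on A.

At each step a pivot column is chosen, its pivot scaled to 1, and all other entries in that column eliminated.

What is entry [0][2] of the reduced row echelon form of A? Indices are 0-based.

M[0][2] = 2

pivot(0,0)=3: scale R0 → (1, 4, 0)
  clear (1,0): R1 −= (3)R0 → (0, 3, 1)
pivot(1,1)=3: scale R1 → (0, 1, 2)
  clear (0,1): R0 −= (4)R1 → (1, 0, 2)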